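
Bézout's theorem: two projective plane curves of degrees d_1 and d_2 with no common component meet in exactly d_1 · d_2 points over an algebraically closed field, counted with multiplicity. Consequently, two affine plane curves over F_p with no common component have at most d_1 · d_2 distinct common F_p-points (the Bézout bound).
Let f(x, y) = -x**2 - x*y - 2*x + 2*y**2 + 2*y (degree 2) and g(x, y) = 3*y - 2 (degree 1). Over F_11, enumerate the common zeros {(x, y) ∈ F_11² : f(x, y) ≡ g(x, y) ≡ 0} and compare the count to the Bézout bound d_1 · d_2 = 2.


Common zeros: {(4, 8), (8, 8)}; count = 2; Bézout bound = 2.

deg(f) = 2, deg(g) = 1, so Bézout bound = 2.
Scan x ∈ F_11. For each x, list the y ∈ F_11 with f(x, y) ≡ 0 and those with g(x, y) ≡ 0 (mod 11); the common zeros in that column are the intersection.
  x = 0: f ≡ 0 at y ∈ {0, 10}; g ≡ 0 at y ∈ {8}; common: ∅.
  x = 1: f ≡ 0 at y ∈ {1, 4}; g ≡ 0 at y ∈ {8}; common: ∅.
  x = 2: f ≡ 0 at y ∈ {2, 9}; g ≡ 0 at y ∈ {8}; common: ∅.
  x = 3: f ≡ 0 at y ∈ {3}; g ≡ 0 at y ∈ {8}; common: ∅.
  x = 4: f ≡ 0 at y ∈ {4, 8}; g ≡ 0 at y ∈ {8}; common: {8}.
  x = 5: f ≡ 0 at y ∈ {2, 5}; g ≡ 0 at y ∈ {8}; common: ∅.
  x = 6: f ≡ 0 at y ∈ {6, 7}; g ≡ 0 at y ∈ {8}; common: ∅.
  x = 7: f ≡ 0 at y ∈ {1, 7}; g ≡ 0 at y ∈ {8}; common: ∅.
  x = 8: f ≡ 0 at y ∈ {6, 8}; g ≡ 0 at y ∈ {8}; common: {8}.
  x = 9: f ≡ 0 at y ∈ {0, 9}; g ≡ 0 at y ∈ {8}; common: ∅.
  x = 10: f ≡ 0 at y ∈ {5, 10}; g ≡ 0 at y ∈ {8}; common: ∅.
Collecting: common zeros = {(4, 8), (8, 8)}, so the count is 2.
Comparison with the Bézout bound: 2 ≤ 2 = deg(f)·deg(g), as expected for curves with no common component (the bound is attained).


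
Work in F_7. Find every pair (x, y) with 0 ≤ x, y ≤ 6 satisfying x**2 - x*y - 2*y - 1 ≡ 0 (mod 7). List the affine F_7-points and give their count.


Affine F_7-points: {(0, 3), (1, 0), (2, 6), (3, 3), (4, 6), (6, 0)}; count = 6.

For each of the 49 pairs (x, y) ∈ F_7², evaluate f(x, y) mod 7. Record the zeros.
  x = 0: [0↦6, 1↦4, 2↦2, 3↦0, 4↦5, 5↦3, 6↦1]  zeros at y ∈ {3}
  x = 1: [0↦0, 1↦4, 2↦1, 3↦5, 4↦2, 5↦6, 6↦3]  zeros at y ∈ {0}
  x = 2: [0↦3, 1↦6, 2↦2, 3↦5, 4↦1, 5↦4, 6↦0]  zeros at y ∈ {6}
  x = 3: [0↦1, 1↦3, 2↦5, 3↦0, 4↦2, 5↦4, 6↦6]  zeros at y ∈ {3}
  x = 4: [0↦1, 1↦2, 2↦3, 3↦4, 4↦5, 5↦6, 6↦0]  zeros at y ∈ {6}
  x = 5: [0↦3, 1↦3, 2↦3, 3↦3, 4↦3, 5↦3, 6↦3]  zeros at y ∈ ∅
  x = 6: [0↦0, 1↦6, 2↦5, 3↦4, 4↦3, 5↦2, 6↦1]  zeros at y ∈ {0}
Collecting zeros: affine points = {(0, 3), (1, 0), (2, 6), (3, 3), (4, 6), (6, 0)}.
Total count |C(F_7)_aff| = 6.


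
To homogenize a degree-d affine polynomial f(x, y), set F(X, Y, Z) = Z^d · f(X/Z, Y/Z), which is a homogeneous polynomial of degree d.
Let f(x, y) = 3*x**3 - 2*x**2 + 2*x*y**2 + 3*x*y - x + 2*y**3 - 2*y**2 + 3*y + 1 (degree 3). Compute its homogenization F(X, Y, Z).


F(X, Y, Z) = 3*X**3 - 2*X**2*Z + 2*X*Y**2 + 3*X*Y*Z - X*Z**2 + 2*Y**3 - 2*Y**2*Z + 3*Y*Z**2 + Z**3

deg(f) = 3.
Substitute x = X/Z, y = Y/Z into f, then multiply by Z^3.
  monomial 3·x^3·y^0 ↦ 3·X^3·Y^0·Z^0.
  monomial -2·x^2·y^0 ↦ -2·X^2·Y^0·Z^1.
  monomial 2·x^1·y^2 ↦ 2·X^1·Y^2·Z^0.
  monomial 3·x^1·y^1 ↦ 3·X^1·Y^1·Z^1.
  monomial -1·x^1·y^0 ↦ -1·X^1·Y^0·Z^2.
  monomial 2·x^0·y^3 ↦ 2·X^0·Y^3·Z^0.
  monomial -2·x^0·y^2 ↦ -2·X^0·Y^2·Z^1.
  monomial 3·x^0·y^1 ↦ 3·X^0·Y^1·Z^2.
  monomial 1·x^0·y^0 ↦ 1·X^0·Y^0·Z^3.
Collecting: F(X, Y, Z) = 3*X**3 - 2*X**2*Z + 2*X*Y**2 + 3*X*Y*Z - X*Z**2 + 2*Y**3 - 2*Y**2*Z + 3*Y*Z**2 + Z**3.


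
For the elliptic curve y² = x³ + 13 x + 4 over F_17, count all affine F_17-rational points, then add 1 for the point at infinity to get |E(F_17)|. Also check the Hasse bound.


Affine points = {(0, 2), (0, 15), (1, 1), (1, 16), (2, 2), (2, 15), (3, 6), (3, 11), (4, 1), (4, 16), (6, 3), (6, 14), (7, 8), (7, 9), (8, 5), (8, 12), (9, 0), (11, 4), (11, 13), (12, 1), (12, 16), (15, 2), (15, 15)}; affine count = 23; |E(F_17)| = 24.

Discriminant check: Δ ∝ 4a³ + 27b² = 4·13³ + 27·4² = 4·2197 + 27·16 ≡ 6 (mod 17). Nonzero ⇒ E is nonsingular.
For each x ∈ F_17, compute rhs = x³ + 13·x + 4 mod 17, then count y ∈ F_17 with y² ≡ rhs.
  x = 0: rhs = 4, matching y values: 2, 15 (2 points).
  x = 1: rhs = 1, matching y values: 1, 16 (2 points).
  x = 2: rhs = 4, matching y values: 2, 15 (2 points).
  x = 3: rhs = 2, matching y values: 6, 11 (2 points).
  x = 4: rhs = 1, matching y values: 1, 16 (2 points).
  x = 5: rhs = 7, matching y values: none (0 points).
  x = 6: rhs = 9, matching y values: 3, 14 (2 points).
  x = 7: rhs = 13, matching y values: 8, 9 (2 points).
  x = 8: rhs = 8, matching y values: 5, 12 (2 points).
  x = 9: rhs = 0, matching y values: 0 (1 points).
  x = 10: rhs = 12, matching y values: none (0 points).
  x = 11: rhs = 16, matching y values: 4, 13 (2 points).
  x = 12: rhs = 1, matching y values: 1, 16 (2 points).
  x = 13: rhs = 7, matching y values: none (0 points).
  x = 14: rhs = 6, matching y values: none (0 points).
  x = 15: rhs = 4, matching y values: 2, 15 (2 points).
  x = 16: rhs = 7, matching y values: none (0 points).
Total affine count: 23.
Full point count |E(F_17)| = 23 + 1 = 24.
Hasse bound: |24 − (17+1)| = |6| = 6 ≤ 2√17 ≈ 8.2462 ✓.


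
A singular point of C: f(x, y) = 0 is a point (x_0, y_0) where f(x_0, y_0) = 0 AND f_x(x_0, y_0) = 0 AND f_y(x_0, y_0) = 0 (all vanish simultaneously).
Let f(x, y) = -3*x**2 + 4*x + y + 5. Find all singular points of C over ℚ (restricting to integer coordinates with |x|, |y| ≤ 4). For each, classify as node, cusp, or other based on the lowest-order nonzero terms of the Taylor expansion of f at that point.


No singular points in the scanned grid; C is smooth there.

Compute partial derivatives:
  f_x = 4 - 6*x.
  f_y = 1.
f_y = 1 is a nonzero constant, so f_y never vanishes: no point (x, y) can satisfy f = f_x = f_y = 0. In particular no (x, y) ∈ {−4, ..., 4}² is singular; the curve is smooth.


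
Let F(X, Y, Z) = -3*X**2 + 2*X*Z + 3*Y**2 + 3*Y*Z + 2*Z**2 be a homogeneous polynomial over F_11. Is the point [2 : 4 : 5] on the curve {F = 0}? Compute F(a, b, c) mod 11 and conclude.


F(2,4,5) ≡ 1 (mod 11); P is NOT on the curve.

Evaluate F(2, 4, 5) term-by-term (mod 11).
  -3*X**2 ↦ -3·4·1·1 = -12
  2*X*Z ↦ 2·2·1·5 = 20
  3*Y**2 ↦ 3·1·16·1 = 48
  3*Y*Z ↦ 3·1·4·5 = 60
  2*Z**2 ↦ 2·1·1·25 = 50
Sum: F(2, 4, 5) = (-12) + (20) + (48) + (60) + (50) = 166.
Reducing mod 11: 166 ≡ 1 (mod 11).
Since F(a, b, c) ≡ 1 ≠ 0 (mod 11), P does NOT lie on the curve.


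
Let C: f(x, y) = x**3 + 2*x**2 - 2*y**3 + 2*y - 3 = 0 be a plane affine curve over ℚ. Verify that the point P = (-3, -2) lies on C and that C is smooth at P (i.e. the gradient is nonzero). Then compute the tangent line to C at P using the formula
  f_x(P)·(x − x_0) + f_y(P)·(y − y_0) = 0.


Tangent line at P: 15*x - 22*y + 1 = 0.

Step 1: f(-3, -2) = 0, so P lies on C.
Step 2: partial derivatives
  f_x(x, y) = 3*x**2 + 4*x, f_y(x, y) = 2 - 6*y**2.
  f_x(P) = 15, f_y(P) = -22 (gradient nonzero, so P is smooth).
Step 3: tangent line at P: 15·(x − -3) + -22·(y − -2) = 0.
Expanding: 15*x - 22*y + 1 = 0.


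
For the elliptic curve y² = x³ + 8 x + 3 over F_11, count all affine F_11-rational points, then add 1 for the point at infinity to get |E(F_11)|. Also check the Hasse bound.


Affine points = {(0, 5), (0, 6), (1, 1), (1, 10), (2, 4), (2, 7), (4, 0), (5, 5), (5, 6), (6, 5), (6, 6), (9, 1), (9, 10), (10, 4), (10, 7)}; affine count = 15; |E(F_11)| = 16.

Discriminant check: Δ ∝ 4a³ + 27b² = 4·8³ + 27·3² = 4·512 + 27·9 ≡ 3 (mod 11). Nonzero ⇒ E is nonsingular.
For each x ∈ F_11, compute rhs = x³ + 8·x + 3 mod 11, then count y ∈ F_11 with y² ≡ rhs.
  x = 0: rhs = 3, matching y values: 5, 6 (2 points).
  x = 1: rhs = 1, matching y values: 1, 10 (2 points).
  x = 2: rhs = 5, matching y values: 4, 7 (2 points).
  x = 3: rhs = 10, matching y values: none (0 points).
  x = 4: rhs = 0, matching y values: 0 (1 points).
  x = 5: rhs = 3, matching y values: 5, 6 (2 points).
  x = 6: rhs = 3, matching y values: 5, 6 (2 points).
  x = 7: rhs = 6, matching y values: none (0 points).
  x = 8: rhs = 7, matching y values: none (0 points).
  x = 9: rhs = 1, matching y values: 1, 10 (2 points).
  x = 10: rhs = 5, matching y values: 4, 7 (2 points).
Total affine count: 15.
Full point count |E(F_11)| = 15 + 1 = 16.
Hasse bound: |16 − (11+1)| = |4| = 4 ≤ 2√11 ≈ 6.6332 ✓.


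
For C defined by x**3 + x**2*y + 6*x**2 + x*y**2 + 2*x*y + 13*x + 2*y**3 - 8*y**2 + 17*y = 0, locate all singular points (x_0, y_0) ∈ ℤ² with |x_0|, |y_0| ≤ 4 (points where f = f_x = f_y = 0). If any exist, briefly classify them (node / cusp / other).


Singular points: {(-3, 2)}; classification: node.

Compute partial derivatives:
  f_x = 3*x**2 + 2*x*y + 12*x + y**2 + 2*y + 13.
  f_y = x**2 + 2*x*y + 2*x + 6*y**2 - 16*y + 17.
Scan x_0 ∈ {−4, ..., 4}. For each x_0, f_y(x_0, y) is a polynomial in y; find its integer roots y ∈ {−4, ..., 4}, then test f_x and f at those candidates.
  x = -4: f_y(-4, y) = 6*y**2 - 24*y + 25; no integer root y with |y| ≤ 4.
  x = -3: f_y(-3, y) = 6*y**2 - 22*y + 20; vanishes at y ∈ {2}. (-3, 2): f_x = 0, f = 0 — SINGULAR.
  x = -2: f_y(-2, y) = 6*y**2 - 20*y + 17; no integer root y with |y| ≤ 4.
  x = -1: f_y(-1, y) = 6*y**2 - 18*y + 16; no integer root y with |y| ≤ 4.
  x = 0: f_y(0, y) = 6*y**2 - 16*y + 17; no integer root y with |y| ≤ 4.
  x = 1: f_y(1, y) = 6*y**2 - 14*y + 20; no integer root y with |y| ≤ 4.
  x = 2: f_y(2, y) = 6*y**2 - 12*y + 25; no integer root y with |y| ≤ 4.
  x = 3: f_y(3, y) = 6*y**2 - 10*y + 32; no integer root y with |y| ≤ 4.
  x = 4: f_y(4, y) = 6*y**2 - 8*y + 41; no integer root y with |y| ≤ 4.
Only singular point on the grid: (-3, 2).
Classify: substitute x = -3 + u, y = 2 + v and expand: f = u**3 + u**2*v - u**2 + u*v**2 + 2*v**3 + v**2.
No constant or linear terms (consistent with a singular point). Quadratic part: -u**2 + v**2. Cubic part: u**3 + u**2*v + u*v**2 + 2*v**3.
The quadratic part v**2 - u**2 = (v − u)(v + u) splits into two distinct linear factors, so there are two distinct tangent lines y − 2 = ±(x − -3) — this is a node (ordinary double point).
Classification: node.


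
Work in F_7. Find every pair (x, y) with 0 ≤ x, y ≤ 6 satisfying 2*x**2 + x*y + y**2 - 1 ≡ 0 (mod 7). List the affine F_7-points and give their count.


Affine F_7-points: {(0, 1), (0, 6), (1, 2), (1, 4), (2, 0), (2, 5), (3, 1), (3, 3), (4, 4), (4, 6), (5, 0), (5, 2), (6, 3), (6, 5)}; count = 14.

For each of the 49 pairs (x, y) ∈ F_7², evaluate f(x, y) mod 7. Record the zeros.
  x = 0: [0↦6, 1↦0, 2↦3, 3↦1, 4↦1, 5↦3, 6↦0]  zeros at y ∈ {1, 6}
  x = 1: [0↦1, 1↦3, 2↦0, 3↦6, 4↦0, 5↦3, 6↦1]  zeros at y ∈ {2, 4}
  x = 2: [0↦0, 1↦3, 2↦1, 3↦1, 4↦3, 5↦0, 6↦6]  zeros at y ∈ {0, 5}
  x = 3: [0↦3, 1↦0, 2↦6, 3↦0, 4↦3, 5↦1, 6↦1]  zeros at y ∈ {1, 3}
  x = 4: [0↦3, 1↦1, 2↦1, 3↦3, 4↦0, 5↦6, 6↦0]  zeros at y ∈ {4, 6}
  x = 5: [0↦0, 1↦6, 2↦0, 3↦3, 4↦1, 5↦1, 6↦3]  zeros at y ∈ {0, 2}
  x = 6: [0↦1, 1↦1, 2↦3, 3↦0, 4↦6, 5↦0, 6↦3]  zeros at y ∈ {3, 5}
Collecting zeros: affine points = {(0, 1), (0, 6), (1, 2), (1, 4), (2, 0), (2, 5), (3, 1), (3, 3), (4, 4), (4, 6), (5, 0), (5, 2), (6, 3), (6, 5)}.
Total count |C(F_7)_aff| = 14.


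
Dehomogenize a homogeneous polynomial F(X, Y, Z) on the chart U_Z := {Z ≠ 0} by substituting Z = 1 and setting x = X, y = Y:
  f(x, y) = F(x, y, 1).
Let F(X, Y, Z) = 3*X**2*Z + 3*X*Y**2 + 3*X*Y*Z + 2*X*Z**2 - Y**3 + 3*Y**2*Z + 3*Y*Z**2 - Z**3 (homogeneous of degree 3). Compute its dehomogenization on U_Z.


f(x, y) = 3*x**2 + 3*x*y**2 + 3*x*y + 2*x - y**3 + 3*y**2 + 3*y - 1

On U_Z we set Z = 1. Each monomial c·X^i·Y^j·Z^k in F becomes c·x^i·y^j·1^k = c·x^i·y^j.
Substituting Z = 1: F(X, Y, 1) = 3*x**2 + 3*x*y**2 + 3*x*y + 2*x - y**3 + 3*y**2 + 3*y - 1.
Note: deg(f) ≤ deg(F) = 3; strict inequality happens when F is divisible by Z (lost terms).


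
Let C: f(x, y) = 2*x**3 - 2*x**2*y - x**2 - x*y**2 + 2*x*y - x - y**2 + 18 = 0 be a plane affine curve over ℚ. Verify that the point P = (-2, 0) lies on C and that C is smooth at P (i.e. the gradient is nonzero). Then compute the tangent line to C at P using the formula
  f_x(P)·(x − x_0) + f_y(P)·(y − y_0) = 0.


Tangent line at P: 27*x - 12*y + 54 = 0.

Step 1: f(-2, 0) = 0, so P lies on C.
Step 2: partial derivatives
  f_x(x, y) = 6*x**2 - 4*x*y - 2*x - y**2 + 2*y - 1, f_y(x, y) = -2*x**2 - 2*x*y + 2*x - 2*y.
  f_x(P) = 27, f_y(P) = -12 (gradient nonzero, so P is smooth).
Step 3: tangent line at P: 27·(x − -2) + -12·(y − 0) = 0.
Expanding: 27*x - 12*y + 54 = 0.


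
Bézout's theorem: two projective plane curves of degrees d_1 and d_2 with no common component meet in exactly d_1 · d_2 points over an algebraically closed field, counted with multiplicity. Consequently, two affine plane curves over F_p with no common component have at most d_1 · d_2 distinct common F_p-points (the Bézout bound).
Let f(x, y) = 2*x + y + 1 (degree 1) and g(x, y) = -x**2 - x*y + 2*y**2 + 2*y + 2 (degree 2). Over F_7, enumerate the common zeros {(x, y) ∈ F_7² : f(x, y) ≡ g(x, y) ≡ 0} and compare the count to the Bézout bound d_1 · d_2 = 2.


Common zeros: {(3, 0), (5, 3)}; count = 2; Bézout bound = 2.

deg(f) = 1, deg(g) = 2, so Bézout bound = 2.
Scan x ∈ F_7. For each x, list the y ∈ F_7 with f(x, y) ≡ 0 and those with g(x, y) ≡ 0 (mod 7); the common zeros in that column are the intersection.
  x = 0: f ≡ 0 at y ∈ {6}; g ≡ 0 at y ∈ {2, 4}; common: ∅.
  x = 1: f ≡ 0 at y ∈ {4}; g ≡ 0 at y ∈ {5}; common: ∅.
  x = 2: f ≡ 0 at y ∈ {2}; g ≡ 0 at y ∈ {1, 6}; common: ∅.
  x = 3: f ≡ 0 at y ∈ {0}; g ≡ 0 at y ∈ {0, 4}; common: {0}.
  x = 4: f ≡ 0 at y ∈ {5}; g ≡ 0 at y ∈ {0, 1}; common: ∅.
  x = 5: f ≡ 0 at y ∈ {3}; g ≡ 0 at y ∈ {2, 3}; common: {3}.
  x = 6: f ≡ 0 at y ∈ {1}; g ≡ 0 at y ∈ {3, 6}; common: ∅.
Collecting: common zeros = {(3, 0), (5, 3)}, so the count is 2.
Comparison with the Bézout bound: 2 ≤ 2 = deg(f)·deg(g), as expected for curves with no common component (the bound is attained).


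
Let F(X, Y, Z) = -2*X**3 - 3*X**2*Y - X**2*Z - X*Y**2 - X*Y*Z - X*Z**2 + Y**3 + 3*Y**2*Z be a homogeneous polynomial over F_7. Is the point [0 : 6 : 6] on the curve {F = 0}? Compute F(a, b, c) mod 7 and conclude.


F(0,6,6) ≡ 3 (mod 7); P is NOT on the curve.

Evaluate F(0, 6, 6) term-by-term (mod 7).
  -2*X**3 ↦ -2·0·1·1 = 0
  -3*X**2*Y ↦ -3·0·6·1 = 0
  -X**2*Z ↦ -1·0·1·6 = 0
  -X*Y**2 ↦ -1·0·36·1 = 0
  -X*Y*Z ↦ -1·0·6·6 = 0
  -X*Z**2 ↦ -1·0·1·36 = 0
  Y**3 ↦ 1·1·216·1 = 216
  3*Y**2*Z ↦ 3·1·36·6 = 648
Sum: F(0, 6, 6) = (0) + (0) + (0) + (0) + (0) + (0) + (216) + (648) = 864.
Reducing mod 7: 864 ≡ 3 (mod 7).
Since F(a, b, c) ≡ 3 ≠ 0 (mod 7), P does NOT lie on the curve.


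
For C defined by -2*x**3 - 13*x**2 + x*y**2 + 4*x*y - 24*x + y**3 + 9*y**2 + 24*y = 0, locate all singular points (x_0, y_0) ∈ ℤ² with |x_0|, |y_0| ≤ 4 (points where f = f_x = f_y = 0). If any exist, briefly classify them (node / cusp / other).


Singular points: {(-2, -2)}; classification: node.

Compute partial derivatives:
  f_x = -6*x**2 - 26*x + y**2 + 4*y - 24.
  f_y = 2*x*y + 4*x + 3*y**2 + 18*y + 24.
Scan x_0 ∈ {−4, ..., 4}. For each x_0, f_y(x_0, y) is a polynomial in y; find its integer roots y ∈ {−4, ..., 4}, then test f_x and f at those candidates.
  x = -4: f_y(-4, y) = 3*y**2 + 10*y + 8; vanishes at y ∈ {-2}. (-4, -2): f_x = -20 ≠ 0.
  x = -3: f_y(-3, y) = 3*y**2 + 12*y + 12; vanishes at y ∈ {-2}. (-3, -2): f_x = -4 ≠ 0.
  x = -2: f_y(-2, y) = 3*y**2 + 14*y + 16; vanishes at y ∈ {-2}. (-2, -2): f_x = 0, f = 0 — SINGULAR.
  x = -1: f_y(-1, y) = 3*y**2 + 16*y + 20; vanishes at y ∈ {-2}. (-1, -2): f_x = -8 ≠ 0.
  x = 0: f_y(0, y) = 3*y**2 + 18*y + 24; vanishes at y ∈ {-4, -2}. (0, -4): f_x = -24 ≠ 0; (0, -2): f_x = -28 ≠ 0.
  x = 1: f_y(1, y) = 3*y**2 + 20*y + 28; vanishes at y ∈ {-2}. (1, -2): f_x = -60 ≠ 0.
  x = 2: f_y(2, y) = 3*y**2 + 22*y + 32; vanishes at y ∈ {-2}. (2, -2): f_x = -104 ≠ 0.
  x = 3: f_y(3, y) = 3*y**2 + 24*y + 36; vanishes at y ∈ {-2}. (3, -2): f_x = -160 ≠ 0.
  x = 4: f_y(4, y) = 3*y**2 + 26*y + 40; vanishes at y ∈ {-2}. (4, -2): f_x = -228 ≠ 0.
Only singular point on the grid: (-2, -2).
Classify: substitute x = -2 + u, y = -2 + v and expand: f = -2*u**3 - u**2 + u*v**2 + v**3 + v**2.
No constant or linear terms (consistent with a singular point). Quadratic part: -u**2 + v**2. Cubic part: -2*u**3 + u*v**2 + v**3.
The quadratic part v**2 - u**2 = (v − u)(v + u) splits into two distinct linear factors, so there are two distinct tangent lines y − -2 = ±(x − -2) — this is a node (ordinary double point).
Classification: node.


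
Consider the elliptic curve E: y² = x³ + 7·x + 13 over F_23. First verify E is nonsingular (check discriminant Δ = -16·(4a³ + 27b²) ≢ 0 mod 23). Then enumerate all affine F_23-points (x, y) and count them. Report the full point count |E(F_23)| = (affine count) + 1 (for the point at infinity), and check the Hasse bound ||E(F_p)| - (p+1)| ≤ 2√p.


Affine points = {(0, 6), (0, 17), (2, 9), (2, 14), (4, 6), (4, 17), (5, 9), (5, 14), (6, 8), (6, 15), (8, 11), (8, 12), (9, 0), (10, 5), (10, 18), (11, 8), (11, 15), (12, 10), (12, 13), (13, 1), (13, 22), (14, 7), (14, 16), (16, 9), (16, 14), (17, 10), (17, 13), (19, 6), (19, 17)}; affine count = 29; |E(F_23)| = 30.

Discriminant check: Δ ∝ 4a³ + 27b² = 4·7³ + 27·13² = 4·343 + 27·169 ≡ 1 (mod 23). Nonzero ⇒ E is nonsingular.
For each x ∈ F_23, compute rhs = x³ + 7·x + 13 mod 23, then count y ∈ F_23 with y² ≡ rhs.
  x = 0: rhs = 13, matching y values: 6, 17 (2 points).
  x = 1: rhs = 21, matching y values: none (0 points).
  x = 2: rhs = 12, matching y values: 9, 14 (2 points).
  x = 3: rhs = 15, matching y values: none (0 points).
  x = 4: rhs = 13, matching y values: 6, 17 (2 points).
  x = 5: rhs = 12, matching y values: 9, 14 (2 points).
  x = 6: rhs = 18, matching y values: 8, 15 (2 points).
  x = 7: rhs = 14, matching y values: none (0 points).
  x = 8: rhs = 6, matching y values: 11, 12 (2 points).
  x = 9: rhs = 0, matching y values: 0 (1 points).
  x = 10: rhs = 2, matching y values: 5, 18 (2 points).
  x = 11: rhs = 18, matching y values: 8, 15 (2 points).
  x = 12: rhs = 8, matching y values: 10, 13 (2 points).
  x = 13: rhs = 1, matching y values: 1, 22 (2 points).
  x = 14: rhs = 3, matching y values: 7, 16 (2 points).
  x = 15: rhs = 20, matching y values: none (0 points).
  x = 16: rhs = 12, matching y values: 9, 14 (2 points).
  x = 17: rhs = 8, matching y values: 10, 13 (2 points).
  x = 18: rhs = 14, matching y values: none (0 points).
  x = 19: rhs = 13, matching y values: 6, 17 (2 points).
  x = 20: rhs = 11, matching y values: none (0 points).
  x = 21: rhs = 14, matching y values: none (0 points).
  x = 22: rhs = 5, matching y values: none (0 points).
Total affine count: 29.
Full point count |E(F_23)| = 29 + 1 = 30.
Hasse bound: |30 − (23+1)| = |6| = 6 ≤ 2√23 ≈ 9.5917 ✓.


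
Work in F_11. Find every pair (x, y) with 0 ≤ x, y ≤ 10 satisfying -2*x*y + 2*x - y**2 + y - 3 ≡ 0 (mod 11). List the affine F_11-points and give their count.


Affine F_11-points: {(0, 6), (3, 2), (3, 4), (4, 5), (4, 10), (6, 3), (6, 8), (7, 0), (7, 9), (10, 7)}; count = 10.

For each of the 121 pairs (x, y) ∈ F_11², evaluate f(x, y) mod 11. Record the zeros.
  x = 0: [0↦8, 1↦8, 2↦6, 3↦2, 4↦7, 5↦10, 6↦0, 7↦10, 8↦7, 9↦2, 10↦6]  zeros at y ∈ {6}
  x = 1: [0↦10, 1↦8, 2↦4, 3↦9, 4↦1, 5↦2, 6↦1, 7↦9, 8↦4, 9↦8, 10↦10]  zeros at y ∈ ∅
  x = 2: [0↦1, 1↦8, 2↦2, 3↦5, 4↦6, 5↦5, 6↦2, 7↦8, 8↦1, 9↦3, 10↦3]  zeros at y ∈ ∅
  x = 3: [0↦3, 1↦8, 2↦0, 3↦1, 4↦0, 5↦8, 6↦3, 7↦7, 8↦9, 9↦9, 10↦7]  zeros at y ∈ {2, 4}
  x = 4: [0↦5, 1↦8, 2↦9, 3↦8, 4↦5, 5↦0, 6↦4, 7↦6, 8↦6, 9↦4, 10↦0]  zeros at y ∈ {5, 10}
  x = 5: [0↦7, 1↦8, 2↦7, 3↦4, 4↦10, 5↦3, 6↦5, 7↦5, 8↦3, 9↦10, 10↦4]  zeros at y ∈ ∅
  x = 6: [0↦9, 1↦8, 2↦5, 3↦0, 4↦4, 5↦6, 6↦6, 7↦4, 8↦0, 9↦5, 10↦8]  zeros at y ∈ {3, 8}
  x = 7: [0↦0, 1↦8, 2↦3, 3↦7, 4↦9, 5↦9, 6↦7, 7↦3, 8↦8, 9↦0, 10↦1]  zeros at y ∈ {0, 9}
  x = 8: [0↦2, 1↦8, 2↦1, 3↦3, 4↦3, 5↦1, 6↦8, 7↦2, 8↦5, 9↦6, 10↦5]  zeros at y ∈ ∅
  x = 9: [0↦4, 1↦8, 2↦10, 3↦10, 4↦8, 5↦4, 6↦9, 7↦1, 8↦2, 9↦1, 10↦9]  zeros at y ∈ ∅
  x = 10: [0↦6, 1↦8, 2↦8, 3↦6, 4↦2, 5↦7, 6↦10, 7↦0, 8↦10, 9↦7, 10↦2]  zeros at y ∈ {7}
Collecting zeros: affine points = {(0, 6), (3, 2), (3, 4), (4, 5), (4, 10), (6, 3), (6, 8), (7, 0), (7, 9), (10, 7)}.
Total count |C(F_11)_aff| = 10.


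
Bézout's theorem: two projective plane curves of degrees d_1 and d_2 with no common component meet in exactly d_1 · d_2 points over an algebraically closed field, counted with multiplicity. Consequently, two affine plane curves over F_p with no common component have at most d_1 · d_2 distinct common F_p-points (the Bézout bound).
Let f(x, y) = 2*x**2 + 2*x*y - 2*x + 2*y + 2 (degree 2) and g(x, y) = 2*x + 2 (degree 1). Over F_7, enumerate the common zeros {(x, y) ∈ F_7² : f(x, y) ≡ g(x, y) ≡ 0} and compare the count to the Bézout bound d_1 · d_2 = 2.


Common zeros: ∅; count = 0; Bézout bound = 2.

deg(f) = 2, deg(g) = 1, so Bézout bound = 2.
Scan x ∈ F_7. For each x, list the y ∈ F_7 with f(x, y) ≡ 0 and those with g(x, y) ≡ 0 (mod 7); the common zeros in that column are the intersection.
  x = 0: f ≡ 0 at y ∈ {6}; g ≡ 0 at y ∈ ∅; common: ∅.
  x = 1: f ≡ 0 at y ∈ {3}; g ≡ 0 at y ∈ ∅; common: ∅.
  x = 2: f ≡ 0 at y ∈ {6}; g ≡ 0 at y ∈ ∅; common: ∅.
  x = 3: f ≡ 0 at y ∈ {0}; g ≡ 0 at y ∈ ∅; common: ∅.
  x = 4: f ≡ 0 at y ∈ {3}; g ≡ 0 at y ∈ ∅; common: ∅.
  x = 5: f ≡ 0 at y ∈ {0}; g ≡ 0 at y ∈ ∅; common: ∅.
  x = 6: f ≡ 0 at y ∈ ∅; g ≡ 0 at y ∈ {0, 1, 2, 3, 4, 5, 6}; common: ∅.
Collecting: common zeros = ∅, so the count is 0.
Comparison with the Bézout bound: 0 ≤ 2 = deg(f)·deg(g), as expected for curves with no common component (the affine F_7-count falls short of the bound because intersections may lie at infinity, over extension fields, or carry multiplicity).


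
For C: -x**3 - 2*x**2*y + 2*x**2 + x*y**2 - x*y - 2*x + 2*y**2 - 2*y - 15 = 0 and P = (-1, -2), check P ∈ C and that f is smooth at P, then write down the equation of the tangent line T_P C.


Tangent line at P: -11*x - 7*y - 25 = 0.

Step 1: f(-1, -2) = 0, so P lies on C.
Step 2: partial derivatives
  f_x(x, y) = -3*x**2 - 4*x*y + 4*x + y**2 - y - 2, f_y(x, y) = -2*x**2 + 2*x*y - x + 4*y - 2.
  f_x(P) = -11, f_y(P) = -7 (gradient nonzero, so P is smooth).
Step 3: tangent line at P: -11·(x − -1) + -7·(y − -2) = 0.
Expanding: -11*x - 7*y - 25 = 0.


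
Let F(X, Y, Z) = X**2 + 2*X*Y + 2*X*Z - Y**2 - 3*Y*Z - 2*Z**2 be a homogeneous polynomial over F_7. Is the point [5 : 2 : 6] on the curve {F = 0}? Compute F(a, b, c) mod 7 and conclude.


F(5,2,6) ≡ 0 (mod 7); P is on the curve.

Evaluate F(5, 2, 6) term-by-term (mod 7).
  X**2 ↦ 1·25·1·1 = 25
  2*X*Y ↦ 2·5·2·1 = 20
  2*X*Z ↦ 2·5·1·6 = 60
  -Y**2 ↦ -1·1·4·1 = -4
  -3*Y*Z ↦ -3·1·2·6 = -36
  -2*Z**2 ↦ -2·1·1·36 = -72
Sum: F(5, 2, 6) = (25) + (20) + (60) + (-4) + (-36) + (-72) = -7.
Reducing mod 7: -7 ≡ 0 (mod 7).
Since F(a, b, c) ≡ 0 (mod 7), P lies on the curve.


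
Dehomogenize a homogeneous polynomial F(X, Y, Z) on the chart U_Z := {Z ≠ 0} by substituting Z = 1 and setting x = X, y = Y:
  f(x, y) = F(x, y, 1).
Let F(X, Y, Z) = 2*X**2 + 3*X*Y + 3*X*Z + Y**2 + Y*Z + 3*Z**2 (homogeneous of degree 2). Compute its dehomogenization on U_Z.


f(x, y) = 2*x**2 + 3*x*y + 3*x + y**2 + y + 3

On U_Z we set Z = 1. Each monomial c·X^i·Y^j·Z^k in F becomes c·x^i·y^j·1^k = c·x^i·y^j.
Substituting Z = 1: F(X, Y, 1) = 2*x**2 + 3*x*y + 3*x + y**2 + y + 3.
Note: deg(f) ≤ deg(F) = 2; strict inequality happens when F is divisible by Z (lost terms).


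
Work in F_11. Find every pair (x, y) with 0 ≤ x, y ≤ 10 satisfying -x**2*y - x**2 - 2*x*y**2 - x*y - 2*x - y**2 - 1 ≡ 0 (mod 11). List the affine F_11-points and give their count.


Affine F_11-points: {(1, 7), (3, 4), (3, 10), (5, 1), (7, 4), (9, 1), (9, 7), (10, 0)}; count = 8.

For each of the 121 pairs (x, y) ∈ F_11², evaluate f(x, y) mod 11. Record the zeros.
  x = 0: [0↦10, 1↦9, 2↦6, 3↦1, 4↦5, 5↦7, 6↦7, 7↦5, 8↦1, 9↦6, 10↦9]  zeros at y ∈ ∅
  x = 1: [0↦7, 1↦2, 2↦2, 3↦7, 4↦6, 5↦10, 6↦8, 7↦0, 8↦8, 9↦10, 10↦6]  zeros at y ∈ {7}
  x = 2: [0↦2, 1↦2, 2↦3, 3↦5, 4↦8, 5↦1, 6↦6, 7↦1, 8↦8, 9↦5, 10↦3]  zeros at y ∈ ∅
  x = 3: [0↦6, 1↦9, 2↦9, 3↦6, 4↦0, 5↦2, 6↦1, 7↦8, 8↦1, 9↦2, 10↦0]  zeros at y ∈ {4, 10}
  x = 4: [0↦8, 1↦1, 2↦9, 3↦10, 4↦4, 5↦2, 6↦4, 7↦10, 8↦9, 9↦1, 10↦8]  zeros at y ∈ ∅
  x = 5: [0↦8, 1↦0, 2↦3, 3↦6, 4↦9, 5↦1, 6↦4, 7↦7, 8↦10, 9↦2, 10↦5]  zeros at y ∈ {1}
  x = 6: [0↦6, 1↦6, 2↦2, 3↦5, 4↦4, 5↦10, 6↦1, 7↦10, 8↦4, 9↦5, 10↦2]  zeros at y ∈ ∅
  x = 7: [0↦2, 1↦8, 2↦6, 3↦7, 4↦0, 5↦7, 6↦6, 7↦8, 8↦2, 9↦10, 10↦10]  zeros at y ∈ {4}
  x = 8: [0↦7, 1↦6, 2↦4, 3↦1, 4↦8, 5↦3, 6↦8, 7↦1, 8↦4, 9↦6, 10↦7]  zeros at y ∈ ∅
  x = 9: [0↦10, 1↦0, 2↦7, 3↦9, 4↦6, 5↦9, 6↦7, 7↦0, 8↦10, 9↦4, 10↦4]  zeros at y ∈ {1, 7}
  x = 10: [0↦0, 1↦1, 2↦4, 3↦9, 4↦5, 5↦3, 6↦3, 7↦5, 8↦9, 9↦4, 10↦1]  zeros at y ∈ {0}
Collecting zeros: affine points = {(1, 7), (3, 4), (3, 10), (5, 1), (7, 4), (9, 1), (9, 7), (10, 0)}.
Total count |C(F_11)_aff| = 8.


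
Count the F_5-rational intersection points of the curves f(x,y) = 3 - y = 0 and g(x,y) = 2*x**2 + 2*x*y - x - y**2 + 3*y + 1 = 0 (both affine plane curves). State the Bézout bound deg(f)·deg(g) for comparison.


Common zeros: ∅; count = 0; Bézout bound = 2.

deg(f) = 1, deg(g) = 2, so Bézout bound = 2.
Scan x ∈ F_5. For each x, list the y ∈ F_5 with f(x, y) ≡ 0 and those with g(x, y) ≡ 0 (mod 5); the common zeros in that column are the intersection.
  x = 0: f ≡ 0 at y ∈ {3}; g ≡ 0 at y ∈ ∅; common: ∅.
  x = 1: f ≡ 0 at y ∈ {3}; g ≡ 0 at y ∈ ∅; common: ∅.
  x = 2: f ≡ 0 at y ∈ {3}; g ≡ 0 at y ∈ ∅; common: ∅.
  x = 3: f ≡ 0 at y ∈ {3}; g ≡ 0 at y ∈ {2}; common: ∅.
  x = 4: f ≡ 0 at y ∈ {3}; g ≡ 0 at y ∈ ∅; common: ∅.
Collecting: common zeros = ∅, so the count is 0.
Comparison with the Bézout bound: 0 ≤ 2 = deg(f)·deg(g), as expected for curves with no common component (the affine F_5-count falls short of the bound because intersections may lie at infinity, over extension fields, or carry multiplicity).


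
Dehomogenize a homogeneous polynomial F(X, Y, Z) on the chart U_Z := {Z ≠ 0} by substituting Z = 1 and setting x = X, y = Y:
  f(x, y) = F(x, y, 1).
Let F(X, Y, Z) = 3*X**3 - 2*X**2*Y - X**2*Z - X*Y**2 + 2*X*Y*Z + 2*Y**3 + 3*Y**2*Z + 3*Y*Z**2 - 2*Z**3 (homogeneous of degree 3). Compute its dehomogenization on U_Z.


f(x, y) = 3*x**3 - 2*x**2*y - x**2 - x*y**2 + 2*x*y + 2*y**3 + 3*y**2 + 3*y - 2

On U_Z we set Z = 1. Each monomial c·X^i·Y^j·Z^k in F becomes c·x^i·y^j·1^k = c·x^i·y^j.
Substituting Z = 1: F(X, Y, 1) = 3*x**3 - 2*x**2*y - x**2 - x*y**2 + 2*x*y + 2*y**3 + 3*y**2 + 3*y - 2.
Note: deg(f) ≤ deg(F) = 3; strict inequality happens when F is divisible by Z (lost terms).


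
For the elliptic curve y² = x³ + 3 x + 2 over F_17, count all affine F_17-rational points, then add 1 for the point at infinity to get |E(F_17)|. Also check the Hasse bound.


Affine points = {(0, 6), (0, 11), (2, 4), (2, 13), (3, 2), (3, 15), (6, 7), (6, 10), (7, 3), (7, 14), (12, 7), (12, 10), (14, 0), (16, 7), (16, 10)}; affine count = 15; |E(F_17)| = 16.

Discriminant check: Δ ∝ 4a³ + 27b² = 4·3³ + 27·2² = 4·27 + 27·4 ≡ 12 (mod 17). Nonzero ⇒ E is nonsingular.
For each x ∈ F_17, compute rhs = x³ + 3·x + 2 mod 17, then count y ∈ F_17 with y² ≡ rhs.
  x = 0: rhs = 2, matching y values: 6, 11 (2 points).
  x = 1: rhs = 6, matching y values: none (0 points).
  x = 2: rhs = 16, matching y values: 4, 13 (2 points).
  x = 3: rhs = 4, matching y values: 2, 15 (2 points).
  x = 4: rhs = 10, matching y values: none (0 points).
  x = 5: rhs = 6, matching y values: none (0 points).
  x = 6: rhs = 15, matching y values: 7, 10 (2 points).
  x = 7: rhs = 9, matching y values: 3, 14 (2 points).
  x = 8: rhs = 11, matching y values: none (0 points).
  x = 9: rhs = 10, matching y values: none (0 points).
  x = 10: rhs = 12, matching y values: none (0 points).
  x = 11: rhs = 6, matching y values: none (0 points).
  x = 12: rhs = 15, matching y values: 7, 10 (2 points).
  x = 13: rhs = 11, matching y values: none (0 points).
  x = 14: rhs = 0, matching y values: 0 (1 points).
  x = 15: rhs = 5, matching y values: none (0 points).
  x = 16: rhs = 15, matching y values: 7, 10 (2 points).
Total affine count: 15.
Full point count |E(F_17)| = 15 + 1 = 16.
Hasse bound: |16 − (17+1)| = |-2| = 2 ≤ 2√17 ≈ 8.2462 ✓.


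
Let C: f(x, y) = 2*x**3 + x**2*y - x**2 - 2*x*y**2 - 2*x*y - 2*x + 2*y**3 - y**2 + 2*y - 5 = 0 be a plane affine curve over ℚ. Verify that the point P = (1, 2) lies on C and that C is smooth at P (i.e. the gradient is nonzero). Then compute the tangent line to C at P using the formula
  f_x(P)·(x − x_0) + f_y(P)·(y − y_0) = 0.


Tangent line at P: -6*x + 13*y - 20 = 0.

Step 1: f(1, 2) = 0, so P lies on C.
Step 2: partial derivatives
  f_x(x, y) = 6*x**2 + 2*x*y - 2*x - 2*y**2 - 2*y - 2, f_y(x, y) = x**2 - 4*x*y - 2*x + 6*y**2 - 2*y + 2.
  f_x(P) = -6, f_y(P) = 13 (gradient nonzero, so P is smooth).
Step 3: tangent line at P: -6·(x − 1) + 13·(y − 2) = 0.
Expanding: -6*x + 13*y - 20 = 0.


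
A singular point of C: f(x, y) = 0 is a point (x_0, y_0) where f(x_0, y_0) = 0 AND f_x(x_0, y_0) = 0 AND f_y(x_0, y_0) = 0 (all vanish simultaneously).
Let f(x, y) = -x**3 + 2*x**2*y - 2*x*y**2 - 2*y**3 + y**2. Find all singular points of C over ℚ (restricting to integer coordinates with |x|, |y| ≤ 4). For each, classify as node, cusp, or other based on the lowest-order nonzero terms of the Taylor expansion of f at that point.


Singular points: {(0, 0)}; classification: cusp.

Compute partial derivatives:
  f_x = -3*x**2 + 4*x*y - 2*y**2.
  f_y = 2*x**2 - 4*x*y - 6*y**2 + 2*y.
Scan x_0 ∈ {−4, ..., 4}. For each x_0, f_y(x_0, y) is a polynomial in y; find its integer roots y ∈ {−4, ..., 4}, then test f_x and f at those candidates.
  x = -4: f_y(-4, y) = -6*y**2 + 18*y + 32; no integer root y with |y| ≤ 4.
  x = -3: f_y(-3, y) = -6*y**2 + 14*y + 18; no integer root y with |y| ≤ 4.
  x = -2: f_y(-2, y) = -6*y**2 + 10*y + 8; no integer root y with |y| ≤ 4.
  x = -1: f_y(-1, y) = -6*y**2 + 6*y + 2; no integer root y with |y| ≤ 4.
  x = 0: f_y(0, y) = -6*y**2 + 2*y; vanishes at y ∈ {0}. (0, 0): f_x = 0, f = 0 — SINGULAR.
  x = 1: f_y(1, y) = -6*y**2 - 2*y + 2; no integer root y with |y| ≤ 4.
  x = 2: f_y(2, y) = -6*y**2 - 6*y + 8; no integer root y with |y| ≤ 4.
  x = 3: f_y(3, y) = -6*y**2 - 10*y + 18; no integer root y with |y| ≤ 4.
  x = 4: f_y(4, y) = -6*y**2 - 14*y + 32; no integer root y with |y| ≤ 4.
Only singular point on the grid: (0, 0).
Classify: substitute x = 0 + u, y = 0 + v and expand: f = -u**3 + 2*u**2*v - 2*u*v**2 - 2*v**3 + v**2.
No constant or linear terms (consistent with a singular point). Quadratic part: v**2. Cubic part: -u**3 + 2*u**2*v - 2*u*v**2 - 2*v**3.
The quadratic part v**2 is a perfect square, so there is a single (double) tangent line v = 0, i.e. y = 0. Restricting the cubic part to that line (v = 0) leaves -u**3 ≠ 0, so f is not divisible by v and the branch is v² ≈ u**3 to lowest order — this is a cusp.
Classification: cusp.


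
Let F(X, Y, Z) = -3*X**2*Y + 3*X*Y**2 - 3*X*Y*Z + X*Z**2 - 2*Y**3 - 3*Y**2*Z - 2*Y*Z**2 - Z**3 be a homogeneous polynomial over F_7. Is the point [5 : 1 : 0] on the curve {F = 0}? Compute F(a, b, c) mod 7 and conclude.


F(5,1,0) ≡ 1 (mod 7); P is NOT on the curve.

Evaluate F(5, 1, 0) term-by-term (mod 7).
  -3*X**2*Y ↦ -3·25·1·1 = -75
  3*X*Y**2 ↦ 3·5·1·1 = 15
  -3*X*Y*Z ↦ -3·5·1·0 = 0
  X*Z**2 ↦ 1·5·1·0 = 0
  -2*Y**3 ↦ -2·1·1·1 = -2
  -3*Y**2*Z ↦ -3·1·1·0 = 0
  -2*Y*Z**2 ↦ -2·1·1·0 = 0
  -Z**3 ↦ -1·1·1·0 = 0
Sum: F(5, 1, 0) = (-75) + (15) + (0) + (0) + (-2) + (0) + (0) + (0) = -62.
Reducing mod 7: -62 ≡ 1 (mod 7).
Since F(a, b, c) ≡ 1 ≠ 0 (mod 7), P does NOT lie on the curve.


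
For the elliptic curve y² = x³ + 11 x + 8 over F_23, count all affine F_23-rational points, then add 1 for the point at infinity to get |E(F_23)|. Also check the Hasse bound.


Affine points = {(0, 10), (0, 13), (4, 1), (4, 22), (5, 2), (5, 21), (9, 10), (9, 13), (13, 5), (13, 18), (14, 10), (14, 13), (15, 11), (15, 12), (16, 5), (16, 18), (17, 5), (17, 18), (18, 9), (18, 14), (21, 1), (21, 22)}; affine count = 22; |E(F_23)| = 23.

Discriminant check: Δ ∝ 4a³ + 27b² = 4·11³ + 27·8² = 4·1331 + 27·64 ≡ 14 (mod 23). Nonzero ⇒ E is nonsingular.
For each x ∈ F_23, compute rhs = x³ + 11·x + 8 mod 23, then count y ∈ F_23 with y² ≡ rhs.
  x = 0: rhs = 8, matching y values: 10, 13 (2 points).
  x = 1: rhs = 20, matching y values: none (0 points).
  x = 2: rhs = 15, matching y values: none (0 points).
  x = 3: rhs = 22, matching y values: none (0 points).
  x = 4: rhs = 1, matching y values: 1, 22 (2 points).
  x = 5: rhs = 4, matching y values: 2, 21 (2 points).
  x = 6: rhs = 14, matching y values: none (0 points).
  x = 7: rhs = 14, matching y values: none (0 points).
  x = 8: rhs = 10, matching y values: none (0 points).
  x = 9: rhs = 8, matching y values: 10, 13 (2 points).
  x = 10: rhs = 14, matching y values: none (0 points).
  x = 11: rhs = 11, matching y values: none (0 points).
  x = 12: rhs = 5, matching y values: none (0 points).
  x = 13: rhs = 2, matching y values: 5, 18 (2 points).
  x = 14: rhs = 8, matching y values: 10, 13 (2 points).
  x = 15: rhs = 6, matching y values: 11, 12 (2 points).
  x = 16: rhs = 2, matching y values: 5, 18 (2 points).
  x = 17: rhs = 2, matching y values: 5, 18 (2 points).
  x = 18: rhs = 12, matching y values: 9, 14 (2 points).
  x = 19: rhs = 15, matching y values: none (0 points).
  x = 20: rhs = 17, matching y values: none (0 points).
  x = 21: rhs = 1, matching y values: 1, 22 (2 points).
  x = 22: rhs = 19, matching y values: none (0 points).
Total affine count: 22.
Full point count |E(F_23)| = 22 + 1 = 23.
Hasse bound: |23 − (23+1)| = |-1| = 1 ≤ 2√23 ≈ 9.5917 ✓.


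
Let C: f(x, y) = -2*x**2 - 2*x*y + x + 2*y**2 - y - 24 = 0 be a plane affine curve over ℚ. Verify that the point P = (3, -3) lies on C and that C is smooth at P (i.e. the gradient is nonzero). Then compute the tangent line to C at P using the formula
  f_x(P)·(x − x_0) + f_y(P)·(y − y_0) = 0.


Tangent line at P: -5*x - 19*y - 42 = 0.

Step 1: f(3, -3) = 0, so P lies on C.
Step 2: partial derivatives
  f_x(x, y) = -4*x - 2*y + 1, f_y(x, y) = -2*x + 4*y - 1.
  f_x(P) = -5, f_y(P) = -19 (gradient nonzero, so P is smooth).
Step 3: tangent line at P: -5·(x − 3) + -19·(y − -3) = 0.
Expanding: -5*x - 19*y - 42 = 0.


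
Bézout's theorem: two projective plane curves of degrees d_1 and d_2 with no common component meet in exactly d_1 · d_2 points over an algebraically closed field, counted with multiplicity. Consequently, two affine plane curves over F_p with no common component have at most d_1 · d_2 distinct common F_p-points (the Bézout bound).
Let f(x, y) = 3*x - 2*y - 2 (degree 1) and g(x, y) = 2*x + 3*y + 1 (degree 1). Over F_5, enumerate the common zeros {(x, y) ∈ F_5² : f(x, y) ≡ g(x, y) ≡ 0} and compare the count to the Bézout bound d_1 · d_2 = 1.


Common zeros: {(3, 1)}; count = 1; Bézout bound = 1.

deg(f) = 1, deg(g) = 1, so Bézout bound = 1.
Scan x ∈ F_5. For each x, list the y ∈ F_5 with f(x, y) ≡ 0 and those with g(x, y) ≡ 0 (mod 5); the common zeros in that column are the intersection.
  x = 0: f ≡ 0 at y ∈ {4}; g ≡ 0 at y ∈ {3}; common: ∅.
  x = 1: f ≡ 0 at y ∈ {3}; g ≡ 0 at y ∈ {4}; common: ∅.
  x = 2: f ≡ 0 at y ∈ {2}; g ≡ 0 at y ∈ {0}; common: ∅.
  x = 3: f ≡ 0 at y ∈ {1}; g ≡ 0 at y ∈ {1}; common: {1}.
  x = 4: f ≡ 0 at y ∈ {0}; g ≡ 0 at y ∈ {2}; common: ∅.
Collecting: common zeros = {(3, 1)}, so the count is 1.
Comparison with the Bézout bound: 1 ≤ 1 = deg(f)·deg(g), as expected for curves with no common component (the bound is attained).


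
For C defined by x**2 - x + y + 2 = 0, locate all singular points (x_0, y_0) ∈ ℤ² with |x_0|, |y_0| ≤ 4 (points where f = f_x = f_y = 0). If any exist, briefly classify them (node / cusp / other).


No singular points in the scanned grid; C is smooth there.

Compute partial derivatives:
  f_x = 2*x - 1.
  f_y = 1.
f_y = 1 is a nonzero constant, so f_y never vanishes: no point (x, y) can satisfy f = f_x = f_y = 0. In particular no (x, y) ∈ {−4, ..., 4}² is singular; the curve is smooth.


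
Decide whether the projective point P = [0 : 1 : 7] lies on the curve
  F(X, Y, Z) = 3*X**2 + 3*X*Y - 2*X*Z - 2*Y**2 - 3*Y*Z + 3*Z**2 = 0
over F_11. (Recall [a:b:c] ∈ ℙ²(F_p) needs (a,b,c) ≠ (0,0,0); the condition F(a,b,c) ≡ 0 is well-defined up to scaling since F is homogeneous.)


F(0,1,7) ≡ 3 (mod 11); P is NOT on the curve.

Evaluate F(0, 1, 7) term-by-term (mod 11).
  3*X**2 ↦ 3·0·1·1 = 0
  3*X*Y ↦ 3·0·1·1 = 0
  -2*X*Z ↦ -2·0·1·7 = 0
  -2*Y**2 ↦ -2·1·1·1 = -2
  -3*Y*Z ↦ -3·1·1·7 = -21
  3*Z**2 ↦ 3·1·1·49 = 147
Sum: F(0, 1, 7) = (0) + (0) + (0) + (-2) + (-21) + (147) = 124.
Reducing mod 11: 124 ≡ 3 (mod 11).
Since F(a, b, c) ≡ 3 ≠ 0 (mod 11), P does NOT lie on the curve.


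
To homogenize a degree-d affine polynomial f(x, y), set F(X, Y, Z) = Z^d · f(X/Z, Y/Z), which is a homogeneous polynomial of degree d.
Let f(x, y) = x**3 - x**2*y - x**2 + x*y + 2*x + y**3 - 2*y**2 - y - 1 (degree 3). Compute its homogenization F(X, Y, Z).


F(X, Y, Z) = X**3 - X**2*Y - X**2*Z + X*Y*Z + 2*X*Z**2 + Y**3 - 2*Y**2*Z - Y*Z**2 - Z**3

deg(f) = 3.
Substitute x = X/Z, y = Y/Z into f, then multiply by Z^3.
  monomial 1·x^3·y^0 ↦ 1·X^3·Y^0·Z^0.
  monomial -1·x^2·y^1 ↦ -1·X^2·Y^1·Z^0.
  monomial -1·x^2·y^0 ↦ -1·X^2·Y^0·Z^1.
  monomial 1·x^1·y^1 ↦ 1·X^1·Y^1·Z^1.
  monomial 2·x^1·y^0 ↦ 2·X^1·Y^0·Z^2.
  monomial 1·x^0·y^3 ↦ 1·X^0·Y^3·Z^0.
  monomial -2·x^0·y^2 ↦ -2·X^0·Y^2·Z^1.
  monomial -1·x^0·y^1 ↦ -1·X^0·Y^1·Z^2.
  monomial -1·x^0·y^0 ↦ -1·X^0·Y^0·Z^3.
Collecting: F(X, Y, Z) = X**3 - X**2*Y - X**2*Z + X*Y*Z + 2*X*Z**2 + Y**3 - 2*Y**2*Z - Y*Z**2 - Z**3.


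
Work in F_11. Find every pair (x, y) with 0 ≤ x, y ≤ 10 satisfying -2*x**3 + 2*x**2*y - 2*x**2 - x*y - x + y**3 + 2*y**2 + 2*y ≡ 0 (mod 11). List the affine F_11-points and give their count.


Affine F_11-points: {(0, 0), (1, 9), (2, 10), (3, 1), (4, 2), (6, 7), (7, 6), (9, 4), (10, 6)}; count = 9.

For each of the 121 pairs (x, y) ∈ F_11², evaluate f(x, y) mod 11. Record the zeros.
  x = 0: [0↦0, 1↦5, 2↦9, 3↦7, 4↦5, 5↦9, 6↦3, 7↦4, 8↦7, 9↦7, 10↦10]  zeros at y ∈ {0}
  x = 1: [0↦6, 1↦1, 2↦6, 3↦5, 4↦4, 5↦9, 6↦4, 7↦6, 8↦10, 9↦0, 10↦4]  zeros at y ∈ {9}
  x = 2: [0↦7, 1↦7, 2↦6, 3↦10, 4↦3, 5↦2, 6↦2, 7↦9, 8↦7, 9↦2, 10↦0]  zeros at y ∈ {10}
  x = 3: [0↦2, 1↦0, 2↦8, 3↦10, 4↦1, 5↦9, 6↦7, 7↦1, 8↦8, 9↦1, 10↦8]  zeros at y ∈ {1}
  x = 4: [0↦1, 1↦1, 2↦0, 3↦4, 4↦8, 5↦7, 6↦7, 7↦3, 8↦1, 9↦7, 10↦5]  zeros at y ∈ {2}
  x = 5: [0↦3, 1↦9, 2↦3, 3↦2, 4↦1, 5↦6, 6↦1, 7↦3, 8↦7, 9↦8, 10↦1]  zeros at y ∈ ∅
  x = 6: [0↦7, 1↦1, 2↦5, 3↦3, 4↦1, 5↦5, 6↦10, 7↦0, 8↦3, 9↦3, 10↦6]  zeros at y ∈ {7}
  x = 7: [0↦1, 1↦9, 2↦5, 3↦6, 4↦7, 5↦3, 6↦0, 7↦4, 8↦10, 9↦2, 10↦8]  zeros at y ∈ {6}
  x = 8: [0↦6, 1↦10, 2↦2, 3↦10, 4↦7, 5↦10, 6↦3, 7↦3, 8↦5, 9↦4, 10↦6]  zeros at y ∈ ∅
  x = 9: [0↦10, 1↦3, 2↦6, 3↦3, 4↦0, 5↦3, 6↦7, 7↦7, 8↦9, 9↦8, 10↦10]  zeros at y ∈ {4}
  x = 10: [0↦1, 1↦9, 2↦5, 3↦6, 4↦7, 5↦3, 6↦0, 7↦4, 8↦10, 9↦2, 10↦8]  zeros at y ∈ {6}
Collecting zeros: affine points = {(0, 0), (1, 9), (2, 10), (3, 1), (4, 2), (6, 7), (7, 6), (9, 4), (10, 6)}.
Total count |C(F_11)_aff| = 9.
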